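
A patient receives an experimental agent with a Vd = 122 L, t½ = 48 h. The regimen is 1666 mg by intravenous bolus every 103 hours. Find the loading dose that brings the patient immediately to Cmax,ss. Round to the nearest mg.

f = (1/2)^(103/48) ≈ 0.225964; accumulation ratio R = 1/(1−f) ≈ 1.29193.
Loading dose to hit Cmax,ss on first dose: D_load = D_maint·R ≈ 1666 × 1.29193 ≈ 2152.36 mg.

2152 mg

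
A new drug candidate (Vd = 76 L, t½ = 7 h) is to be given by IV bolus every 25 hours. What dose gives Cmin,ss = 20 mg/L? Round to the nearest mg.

τ/t½ = 25/7 ≈ 3.5714, so f = (1/2)^(25/7) ≈ 0.084119.
Cmin,ss = (D/Vd)·f/(1−f), so D = Cmin,ss·Vd·(1−f)/f.
D = 20 × 76 × (1−f)/f ≈ 20 × 76 × 10.88792 ≈ 16549.64 mg.

16550 mg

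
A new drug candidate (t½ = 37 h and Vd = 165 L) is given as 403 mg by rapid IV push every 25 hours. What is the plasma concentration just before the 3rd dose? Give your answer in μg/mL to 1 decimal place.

2.5 μg/mL

f = (1/2)^(τ/t½) = (1/2)^(25/37) ≈ 0.6260.
C₀ = D/Vd = 403/165 ≈ 2.442 μg/mL.
Before the 3rd dose, 2 doses have been given. Superposition: Cmin = C₀·(f + f²).
≈ 2.442 × (0.6260 + 0.3919) ≈ 2.442 × 1.0179 ≈ 2.486 μg/mL.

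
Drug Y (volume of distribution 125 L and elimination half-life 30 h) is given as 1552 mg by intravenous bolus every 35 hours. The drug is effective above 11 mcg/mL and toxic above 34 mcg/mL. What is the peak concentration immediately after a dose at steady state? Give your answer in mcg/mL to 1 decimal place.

22.4 mcg/mL

τ/t½ = 35/30 ≈ 1.1667, so fraction remaining f = (1/2)^(35/30) ≈ 0.4454.
Accumulation ratio R = 1/(1 − f) ≈ 1/0.5546 ≈ 1.8031.
Each bolus raises the concentration by D/Vd = 1552/125 ≈ 12.416 mcg/mL.
Steady-state peak Cmax,ss = C₀·R ≈ 12.416 × 1.8031 ≈ 22.387 mcg/mL.
Peak 22.4 mcg/mL vs MTC 34 mcg/mL: below toxic threshold.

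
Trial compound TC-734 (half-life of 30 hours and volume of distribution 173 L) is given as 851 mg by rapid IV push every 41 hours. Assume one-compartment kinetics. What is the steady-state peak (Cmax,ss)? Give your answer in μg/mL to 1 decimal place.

τ/t½ = 41/30 ≈ 1.3667, so fraction remaining f = (1/2)^(41/30) ≈ 0.3878.
At steady state, accumulation factor R = 1/(1 − e^(−kτ)) ≈ 1.6335.
Single-dose peak C₀ = D/Vd = 851/173 ≈ 4.919 μg/mL.
Cmax,ss = C₀/(1 − f) ≈ 4.919/0.6122 ≈ 8.035 μg/mL.

8.0 μg/mL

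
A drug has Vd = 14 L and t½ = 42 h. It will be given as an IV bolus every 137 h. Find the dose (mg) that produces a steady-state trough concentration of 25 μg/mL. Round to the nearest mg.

τ/t½ = 137/42 ≈ 3.2619, so f = (1/2)^(137/42) ≈ 0.104248.
Cmin,ss = (D/Vd)·f/(1−f), so D = Cmin,ss·Vd·(1−f)/f.
D = 25 × 14 × (1−f)/f ≈ 25 × 14 × 8.59251 ≈ 3007.38 mg.

3007 mg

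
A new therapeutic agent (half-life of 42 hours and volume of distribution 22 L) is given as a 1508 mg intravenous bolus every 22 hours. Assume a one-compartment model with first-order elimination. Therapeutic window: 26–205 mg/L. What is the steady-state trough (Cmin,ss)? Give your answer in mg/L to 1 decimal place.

156.6 mg/L

Over one 22-h interval, 22/42 ≈ 0.52381 half-lives elapse, leaving f ≈ 0.6955 of each dose.
At steady state, accumulation factor R = 1/(1 − e^(−kτ)) ≈ 3.2841.
Each bolus raises the concentration by D/Vd = 1508/22 ≈ 68.545 mg/L.
Steady-state peak Cmax,ss = C₀·R ≈ 68.545 × 3.2841 ≈ 225.109 mg/L.
Steady-state trough Cmin,ss = Cmax,ss·f ≈ 225.109 × 0.6955 ≈ 156.563 mg/L.
Trough 156.6 mg/L vs MEC 26 mg/L: adequate.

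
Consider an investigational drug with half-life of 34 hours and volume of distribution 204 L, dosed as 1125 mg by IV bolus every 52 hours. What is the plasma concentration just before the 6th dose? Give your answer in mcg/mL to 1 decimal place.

f = (1/2)^(τ/t½) = (1/2)^(52/34) ≈ 0.3464.
C₀ = D/Vd = 1125/204 ≈ 5.515 mcg/mL.
Before the 6th dose, 5 doses have been given. Superposition: Cmin = C₀·(f + f² + … + f^5).
≈ 5.515 × (0.3464 + 0.1200 + 0.0416 + 0.0144 + 0.0050) ≈ 5.515 × 0.5274 ≈ 2.909 mcg/mL.

2.9 mcg/mL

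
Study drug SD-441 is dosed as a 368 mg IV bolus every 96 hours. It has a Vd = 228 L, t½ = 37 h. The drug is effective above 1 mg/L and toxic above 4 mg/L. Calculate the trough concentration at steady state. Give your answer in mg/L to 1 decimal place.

k = ln2/t½ = ln2/37 ≈ 0.018734 h⁻¹; fraction remaining f = e^(−kτ) = e^(−0.018734×96) ≈ 0.1656.
Each bolus raises the concentration by D/Vd = 368/228 ≈ 1.614 mg/L.
Steady-state trough Cmin,ss = C₀·f/(1−f) ≈ 1.614 × 0.1656/0.8344 ≈ 0.320 mg/L.
Trough 0.3 mg/L vs MEC 1 mg/L: subtherapeutic.

0.3 mg/L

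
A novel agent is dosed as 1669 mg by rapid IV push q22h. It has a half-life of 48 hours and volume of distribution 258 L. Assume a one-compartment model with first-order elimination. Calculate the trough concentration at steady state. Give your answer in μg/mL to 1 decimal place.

Over one 22-h interval, 22/48 ≈ 0.45833 half-lives elapse, leaving f ≈ 0.7278 of each dose.
Single-dose peak C₀ = D/Vd = 1669/258 ≈ 6.469 μg/mL.
Steady-state trough Cmin,ss = C₀·f/(1−f) ≈ 6.469 × 0.7278/0.2722 ≈ 17.297 μg/mL.

17.3 μg/mL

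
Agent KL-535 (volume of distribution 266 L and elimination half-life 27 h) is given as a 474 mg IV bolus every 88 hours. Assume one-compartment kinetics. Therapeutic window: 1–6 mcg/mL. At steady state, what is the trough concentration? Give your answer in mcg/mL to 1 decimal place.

0.2 mcg/mL

Over one 88-h interval, 88/27 ≈ 3.2593 half-lives elapse, leaving f ≈ 0.1044 of each dose.
Accumulation ratio R = 1/(1 − f) ≈ 1/0.8956 ≈ 1.1166.
Single-dose peak C₀ = D/Vd = 474/266 ≈ 1.782 mcg/mL.
Steady-state peak Cmax,ss = C₀·R ≈ 1.782 × 1.1166 ≈ 1.990 mcg/mL.
One interval later, Cmin,ss = Cmax,ss·e^(−kτ) ≈ 1.990 × 0.1044 ≈ 0.208 mcg/mL.
Trough 0.2 mcg/mL vs MEC 1 mcg/mL: subtherapeutic.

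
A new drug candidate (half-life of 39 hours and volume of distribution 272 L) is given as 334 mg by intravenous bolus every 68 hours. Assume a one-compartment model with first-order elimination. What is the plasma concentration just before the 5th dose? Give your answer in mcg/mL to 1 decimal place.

f = (1/2)^(τ/t½) = (1/2)^(68/39) ≈ 0.2986.
C₀ = D/Vd = 334/272 ≈ 1.228 mcg/mL.
Before the 5th dose, 4 doses have been given. Superposition: Cmin = C₀·(f + f² + … + f^4).
≈ 1.228 × (0.2986 + 0.0892 + 0.0266 + 0.0079) ≈ 1.228 × 0.4223 ≈ 0.519 mcg/mL.

0.5 mcg/mL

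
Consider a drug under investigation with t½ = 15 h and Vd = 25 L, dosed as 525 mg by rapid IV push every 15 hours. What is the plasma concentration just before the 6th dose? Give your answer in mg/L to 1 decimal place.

f = (1/2)^(τ/t½) = (1/2)^(15/15) ≈ 0.5000.
C₀ = D/Vd = 525/25 ≈ 21.000 mg/L.
Before the 6th dose, 5 doses have been given. Superposition: Cmin = C₀·(f + f² + … + f^5).
≈ 21.000 × (0.5000 + 0.2500 + 0.1250 + 0.0625 + 0.0313) ≈ 21.000 × 0.9688 ≈ 20.345 mg/L.

20.3 mg/L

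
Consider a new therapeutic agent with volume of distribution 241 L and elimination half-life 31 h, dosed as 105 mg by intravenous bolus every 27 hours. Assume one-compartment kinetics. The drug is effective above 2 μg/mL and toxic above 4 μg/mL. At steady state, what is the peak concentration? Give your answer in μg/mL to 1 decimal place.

1.0 μg/mL

k = ln2/t½ = ln2/31 ≈ 0.022360 h⁻¹; fraction remaining f = e^(−kτ) = e^(−0.022360×27) ≈ 0.5468.
Accumulation ratio R = 1/(1 − f) ≈ 1/0.4532 ≈ 2.2065.
Single-dose peak C₀ = D/Vd = 105/241 ≈ 0.436 μg/mL.
Steady-state peak Cmax,ss = C₀·R ≈ 0.436 × 2.2065 ≈ 0.962 μg/mL.
Peak 1.0 μg/mL vs MTC 4 μg/mL: below toxic threshold.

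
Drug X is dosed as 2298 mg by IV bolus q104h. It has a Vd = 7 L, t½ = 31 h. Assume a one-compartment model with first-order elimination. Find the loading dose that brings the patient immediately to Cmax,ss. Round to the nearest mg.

2547 mg

f = (1/2)^(104/31) ≈ 0.097745; accumulation ratio R = 1/(1−f) ≈ 1.10833.
Loading dose to hit Cmax,ss on first dose: D_load = D_maint·R ≈ 2298 × 1.10833 ≈ 2546.94 mg.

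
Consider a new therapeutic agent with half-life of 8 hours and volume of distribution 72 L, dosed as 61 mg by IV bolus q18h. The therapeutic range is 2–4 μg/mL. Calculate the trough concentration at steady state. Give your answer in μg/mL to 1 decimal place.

0.2 μg/mL

k = ln2/t½ = ln2/8 ≈ 0.086643 h⁻¹; fraction remaining f = e^(−kτ) = e^(−0.086643×18) ≈ 0.2102.
Single-dose peak C₀ = D/Vd = 61/72 ≈ 0.847 μg/mL.
Steady-state trough Cmin,ss = C₀·f/(1−f) ≈ 0.847 × 0.2102/0.7898 ≈ 0.225 μg/mL.
Trough 0.2 μg/mL vs MEC 2 μg/mL: subtherapeutic.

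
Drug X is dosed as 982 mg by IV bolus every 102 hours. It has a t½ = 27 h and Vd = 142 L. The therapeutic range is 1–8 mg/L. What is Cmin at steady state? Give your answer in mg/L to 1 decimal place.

0.5 mg/L

k = ln2/t½ = ln2/27 ≈ 0.025672 h⁻¹; fraction remaining f = e^(−kτ) = e^(−0.025672×102) ≈ 0.0729.
Accumulation ratio R = 1/(1 − f) ≈ 1/0.9271 ≈ 1.0786.
Single-dose peak C₀ = D/Vd = 982/142 ≈ 6.915 mg/L.
Steady-state peak Cmax,ss = C₀·R ≈ 6.915 × 1.0786 ≈ 7.459 mg/L.
One interval later, Cmin,ss = Cmax,ss·e^(−kτ) ≈ 7.459 × 0.0729 ≈ 0.544 mg/L.
Trough 0.5 mg/L vs MEC 1 mg/L: subtherapeutic.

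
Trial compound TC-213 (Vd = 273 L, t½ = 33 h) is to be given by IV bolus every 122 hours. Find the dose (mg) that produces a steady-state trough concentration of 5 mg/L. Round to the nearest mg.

τ/t½ = 122/33 ≈ 3.697, so f = (1/2)^(122/33) ≈ 0.077108.
Cmin,ss = (D/Vd)·f/(1−f), so D = Cmin,ss·Vd·(1−f)/f.
D = 5 × 273 × (1−f)/f ≈ 5 × 273 × 11.96882 ≈ 16337.44 mg.

16337 mg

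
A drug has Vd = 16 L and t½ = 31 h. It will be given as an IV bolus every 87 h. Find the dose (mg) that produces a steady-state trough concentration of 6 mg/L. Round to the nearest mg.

576 mg

τ/t½ = 87/31 ≈ 2.8065, so f = (1/2)^(87/31) ≈ 0.142947.
Cmin,ss = (D/Vd)·f/(1−f), so D = Cmin,ss·Vd·(1−f)/f.
D = 6 × 16 × (1−f)/f ≈ 6 × 16 × 5.99560 ≈ 575.58 mg.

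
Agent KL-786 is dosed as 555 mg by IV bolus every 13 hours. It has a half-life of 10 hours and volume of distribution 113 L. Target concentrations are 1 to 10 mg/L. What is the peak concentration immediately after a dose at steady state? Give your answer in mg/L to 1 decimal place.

τ/t½ = 13/10 ≈ 1.3, so fraction remaining f = (1/2)^(13/10) ≈ 0.4061.
Accumulation ratio R = 1/(1 − f) ≈ 1/0.5939 ≈ 1.6838.
Single-dose peak C₀ = D/Vd = 555/113 ≈ 4.912 mg/L.
Steady-state peak Cmax,ss = C₀·R ≈ 4.912 × 1.6838 ≈ 8.271 mg/L.
Peak 8.3 mg/L vs MTC 10 mg/L: below toxic threshold.

8.3 mg/L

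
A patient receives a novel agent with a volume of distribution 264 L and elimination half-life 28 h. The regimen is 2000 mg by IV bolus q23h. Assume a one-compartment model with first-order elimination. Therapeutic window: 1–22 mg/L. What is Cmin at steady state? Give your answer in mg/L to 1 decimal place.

9.9 mg/L

k = ln2/t½ = ln2/28 ≈ 0.024755 h⁻¹; fraction remaining f = e^(−kτ) = e^(−0.024755×23) ≈ 0.5659.
Accumulation ratio R = 1/(1 − f) ≈ 1/0.4341 ≈ 2.3036.
Single-dose peak C₀ = D/Vd = 2000/264 ≈ 7.576 mg/L.
Steady-state peak Cmax,ss = C₀·R ≈ 7.576 × 2.3036 ≈ 17.452 mg/L.
Steady-state trough Cmin,ss = Cmax,ss·f ≈ 17.452 × 0.5659 ≈ 9.876 mg/L.
Trough 9.9 mg/L vs MEC 1 mg/L: adequate.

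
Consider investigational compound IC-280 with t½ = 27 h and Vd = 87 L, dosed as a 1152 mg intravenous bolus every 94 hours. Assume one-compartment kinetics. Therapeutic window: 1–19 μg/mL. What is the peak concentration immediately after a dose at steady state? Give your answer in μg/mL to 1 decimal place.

k = ln2/t½ = ln2/27 ≈ 0.025672 h⁻¹; fraction remaining f = e^(−kτ) = e^(−0.025672×94) ≈ 0.0895.
Accumulation ratio R = 1/(1 − f) ≈ 1/0.9105 ≈ 1.0983.
Single-dose peak C₀ = D/Vd = 1152/87 ≈ 13.241 μg/mL.
Cmax,ss = C₀/(1 − f) ≈ 13.241/0.9105 ≈ 14.543 μg/mL.
Peak 14.5 μg/mL vs MTC 19 μg/mL: below toxic threshold.

14.5 μg/mL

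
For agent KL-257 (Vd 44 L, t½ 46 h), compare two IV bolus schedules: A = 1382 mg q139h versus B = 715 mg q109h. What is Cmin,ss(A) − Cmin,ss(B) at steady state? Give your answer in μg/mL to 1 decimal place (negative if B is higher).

Regimen A: f = (1/2)^(139/46) ≈ 0.1231; Cmin,ss = (1382/44)·f/(1−f) ≈ 4.409 μg/mL.
Regimen B: f = (1/2)^(109/46) ≈ 0.1935; Cmin,ss = (715/44)·f/(1−f) ≈ 3.899 μg/mL.
Difference ≈ 4.409 − 3.899 ≈ 0.510 μg/mL.

0.5 μg/mL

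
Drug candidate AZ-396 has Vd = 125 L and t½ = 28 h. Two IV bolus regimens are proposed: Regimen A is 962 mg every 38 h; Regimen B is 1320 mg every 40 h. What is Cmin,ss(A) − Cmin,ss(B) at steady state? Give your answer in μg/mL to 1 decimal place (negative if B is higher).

Regimen A: f = (1/2)^(38/28) ≈ 0.3904; Cmin,ss = (962/125)·f/(1−f) ≈ 4.929 μg/mL.
Regimen B: f = (1/2)^(40/28) ≈ 0.3715; Cmin,ss = (1320/125)·f/(1−f) ≈ 6.242 μg/mL.
Difference ≈ 4.929 − 6.242 ≈ -1.313 μg/mL.

-1.3 μg/mL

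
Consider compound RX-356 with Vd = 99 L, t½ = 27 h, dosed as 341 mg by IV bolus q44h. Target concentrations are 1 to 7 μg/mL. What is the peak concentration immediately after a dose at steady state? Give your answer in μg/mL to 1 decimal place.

5.1 μg/mL

Over one 44-h interval, 44/27 ≈ 1.6296 half-lives elapse, leaving f ≈ 0.3232 of each dose.
Accumulation ratio R = 1/(1 − f) ≈ 1/0.6768 ≈ 1.4775.
Each bolus raises the concentration by D/Vd = 341/99 ≈ 3.444 μg/mL.
Steady-state peak Cmax,ss = C₀·R ≈ 3.444 × 1.4775 ≈ 5.089 μg/mL.
Peak 5.1 μg/mL vs MTC 7 μg/mL: below toxic threshold.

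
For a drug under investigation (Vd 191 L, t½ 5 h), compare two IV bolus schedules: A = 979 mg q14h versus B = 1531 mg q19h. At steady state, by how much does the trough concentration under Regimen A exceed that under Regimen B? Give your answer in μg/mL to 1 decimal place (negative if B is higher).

0.2 μg/mL

Regimen A: f = (1/2)^(14/5) ≈ 0.1436; Cmin,ss = (979/191)·f/(1−f) ≈ 0.859 μg/mL.
Regimen B: f = (1/2)^(19/5) ≈ 0.0718; Cmin,ss = (1531/191)·f/(1−f) ≈ 0.620 μg/mL.
Difference ≈ 0.859 − 0.620 ≈ 0.239 μg/mL.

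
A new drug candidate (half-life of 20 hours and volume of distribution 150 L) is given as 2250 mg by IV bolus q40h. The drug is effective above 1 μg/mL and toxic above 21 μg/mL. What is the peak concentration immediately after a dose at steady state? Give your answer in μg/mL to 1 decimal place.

20.0 μg/mL

τ = 40 h = 2 half-lives, so f = (1/2)^2 = 0.25.
At steady state, R = 1/(1 − 0.25) = 4/3.
Single-dose peak C₀ = D/Vd = 2250/150 = 15 μg/mL.
Steady-state peak Cmax,ss = C₀·R = 15 × 4/3 ≈ 20.000 μg/mL.
Peak 20.0 μg/mL vs MTC 21 μg/mL: below toxic threshold.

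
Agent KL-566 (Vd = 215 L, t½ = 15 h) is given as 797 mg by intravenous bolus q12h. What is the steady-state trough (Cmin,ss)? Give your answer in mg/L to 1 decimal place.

5.0 mg/L

τ/t½ = 12/15 ≈ 0.8, so fraction remaining f = (1/2)^(12/15) ≈ 0.5743.
Single-dose peak C₀ = D/Vd = 797/215 ≈ 3.707 mg/L.
Steady-state trough Cmin,ss = C₀·f/(1−f) ≈ 3.707 × 0.5743/0.4257 ≈ 5.001 mg/L.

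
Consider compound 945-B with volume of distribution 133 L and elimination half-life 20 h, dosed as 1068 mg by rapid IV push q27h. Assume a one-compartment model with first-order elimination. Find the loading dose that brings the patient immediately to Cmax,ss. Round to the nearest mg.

f = (1/2)^(27/20) ≈ 0.392292; accumulation ratio R = 1/(1−f) ≈ 1.64553.
Loading dose to hit Cmax,ss on first dose: D_load = D_maint·R ≈ 1068 × 1.64553 ≈ 1757.43 mg.

1757 mg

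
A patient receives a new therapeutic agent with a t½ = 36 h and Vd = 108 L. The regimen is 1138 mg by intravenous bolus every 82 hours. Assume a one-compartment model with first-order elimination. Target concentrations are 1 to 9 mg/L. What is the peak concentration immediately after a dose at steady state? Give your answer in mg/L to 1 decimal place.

k = ln2/t½ = ln2/36 ≈ 0.019254 h⁻¹; fraction remaining f = e^(−kτ) = e^(−0.019254×82) ≈ 0.2062.
Accumulation ratio R = 1/(1 − f) ≈ 1/0.7938 ≈ 1.2598.
Single-dose peak C₀ = D/Vd = 1138/108 ≈ 10.537 mg/L.
Steady-state peak Cmax,ss = C₀·R ≈ 10.537 × 1.2598 ≈ 13.275 mg/L.
Peak 13.3 mg/L vs MTC 9 mg/L: exceeds toxic threshold.

13.3 mg/L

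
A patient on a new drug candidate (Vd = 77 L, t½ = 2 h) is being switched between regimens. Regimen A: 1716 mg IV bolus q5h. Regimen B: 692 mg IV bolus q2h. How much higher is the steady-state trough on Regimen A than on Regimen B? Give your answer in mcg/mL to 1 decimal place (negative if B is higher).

Regimen A: f = (1/2)^(5/2) ≈ 0.1768; Cmin,ss = (1716/77)·f/(1−f) ≈ 4.786 mcg/mL.
Regimen B: f = (1/2)^(2/2) ≈ 0.5000; Cmin,ss = (692/77)·f/(1−f) ≈ 8.987 mcg/mL.
Difference ≈ 4.786 − 8.987 ≈ -4.201 mcg/mL.

-4.2 mcg/mL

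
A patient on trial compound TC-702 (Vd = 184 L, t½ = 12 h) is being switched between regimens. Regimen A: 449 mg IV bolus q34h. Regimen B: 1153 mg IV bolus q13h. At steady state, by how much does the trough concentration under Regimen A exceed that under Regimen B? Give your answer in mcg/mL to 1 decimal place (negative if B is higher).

Regimen A: f = (1/2)^(34/12) ≈ 0.1403; Cmin,ss = (449/184)·f/(1−f) ≈ 0.398 mcg/mL.
Regimen B: f = (1/2)^(13/12) ≈ 0.4719; Cmin,ss = (1153/184)·f/(1−f) ≈ 5.599 mcg/mL.
Difference ≈ 0.398 − 5.599 ≈ -5.201 mcg/mL.

-5.2 mcg/mL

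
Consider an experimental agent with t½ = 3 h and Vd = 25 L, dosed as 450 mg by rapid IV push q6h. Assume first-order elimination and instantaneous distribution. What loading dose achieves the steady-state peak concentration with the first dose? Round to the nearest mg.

600 mg

f = (1/2)^(6/3) ≈ 0.250000; accumulation ratio R = 1/(1−f) ≈ 1.33333.
Loading dose to hit Cmax,ss on first dose: D_load = D_maint·R ≈ 450 × 1.33333 ≈ 600.00 mg.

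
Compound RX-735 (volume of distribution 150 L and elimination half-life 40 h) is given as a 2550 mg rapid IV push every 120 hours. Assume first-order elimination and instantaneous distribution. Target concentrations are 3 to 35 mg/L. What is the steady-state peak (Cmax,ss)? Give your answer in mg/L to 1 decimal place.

τ = 120 h = 3 half-lives, so f = (1/2)^3 = 0.125.
Accumulation ratio R = 1/(1 − f) = 1/0.875 = 8/7.
Single-dose peak C₀ = D/Vd = 2550/150 = 17 mg/L.
Steady-state peak Cmax,ss = C₀·R = 17 × 8/7 ≈ 19.429 mg/L.
Peak 19.4 mg/L vs MTC 35 mg/L: below toxic threshold.

19.4 mg/L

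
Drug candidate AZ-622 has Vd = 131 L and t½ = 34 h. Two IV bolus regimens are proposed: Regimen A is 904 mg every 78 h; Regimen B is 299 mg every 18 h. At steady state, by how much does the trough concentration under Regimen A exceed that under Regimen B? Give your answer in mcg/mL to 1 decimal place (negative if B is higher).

Regimen A: f = (1/2)^(78/34) ≈ 0.2039; Cmin,ss = (904/131)·f/(1−f) ≈ 1.767 mcg/mL.
Regimen B: f = (1/2)^(18/34) ≈ 0.6928; Cmin,ss = (299/131)·f/(1−f) ≈ 5.147 mcg/mL.
Difference ≈ 1.767 − 5.147 ≈ -3.380 mcg/mL.

-3.4 mcg/mL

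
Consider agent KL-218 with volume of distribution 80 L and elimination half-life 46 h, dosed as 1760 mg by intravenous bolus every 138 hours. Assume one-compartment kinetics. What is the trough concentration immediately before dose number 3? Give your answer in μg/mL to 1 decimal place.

f = (1/2)^(τ/t½) = (1/2)^(138/46) ≈ 0.1250.
C₀ = D/Vd = 1760/80 ≈ 22.000 μg/mL.
Before the 3rd dose, 2 doses have been given. Superposition: Cmin = C₀·(f + f²).
≈ 22.000 × (0.1250 + 0.0156) ≈ 22.000 × 0.1406 ≈ 3.093 μg/mL.

3.1 μg/mL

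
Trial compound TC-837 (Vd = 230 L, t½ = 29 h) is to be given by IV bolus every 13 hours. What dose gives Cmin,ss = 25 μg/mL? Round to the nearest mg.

2095 mg

τ/t½ = 13/29 ≈ 0.44828, so f = (1/2)^(13/29) ≈ 0.732918.
Cmin,ss = (D/Vd)·f/(1−f), so D = Cmin,ss·Vd·(1−f)/f.
D = 25 × 230 × (1−f)/f ≈ 25 × 230 × 0.36441 ≈ 2095.36 mg.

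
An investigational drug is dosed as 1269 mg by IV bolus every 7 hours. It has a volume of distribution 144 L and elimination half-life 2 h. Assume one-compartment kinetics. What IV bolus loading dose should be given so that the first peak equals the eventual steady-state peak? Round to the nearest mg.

1392 mg

f = (1/2)^(7/2) ≈ 0.088388; accumulation ratio R = 1/(1−f) ≈ 1.09696.
Loading dose to hit Cmax,ss on first dose: D_load = D_maint·R ≈ 1269 × 1.09696 ≈ 1392.04 mg.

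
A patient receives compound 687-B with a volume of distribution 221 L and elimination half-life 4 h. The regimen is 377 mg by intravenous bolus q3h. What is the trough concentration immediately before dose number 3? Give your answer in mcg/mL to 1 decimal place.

f = (1/2)^(τ/t½) = (1/2)^(3/4) ≈ 0.5946.
C₀ = D/Vd = 377/221 ≈ 1.706 mcg/mL.
Before the 3rd dose, 2 doses have been given. Superposition: Cmin = C₀·(f + f²).
≈ 1.706 × (0.5946 + 0.3535) ≈ 1.706 × 0.9481 ≈ 1.617 mcg/mL.

1.6 mcg/mL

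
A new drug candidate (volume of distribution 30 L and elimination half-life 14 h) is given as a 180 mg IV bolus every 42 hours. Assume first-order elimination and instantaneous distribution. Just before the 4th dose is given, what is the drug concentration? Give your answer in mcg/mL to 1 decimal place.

f = (1/2)^(τ/t½) = (1/2)^(42/14) ≈ 0.1250.
C₀ = D/Vd = 180/30 ≈ 6.000 mcg/mL.
Before the 4th dose, 3 doses have been given. Superposition: Cmin = C₀·(f + f² + … + f^3).
≈ 6.000 × (0.1250 + 0.0156 + 0.0020) ≈ 6.000 × 0.1426 ≈ 0.856 mcg/mL.

0.9 mcg/mL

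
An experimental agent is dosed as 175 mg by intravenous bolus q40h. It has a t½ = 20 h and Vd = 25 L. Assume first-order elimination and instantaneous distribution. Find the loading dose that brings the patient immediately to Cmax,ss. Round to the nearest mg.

233 mg

f = (1/2)^(40/20) ≈ 0.250000; accumulation ratio R = 1/(1−f) ≈ 1.33333.
Loading dose to hit Cmax,ss on first dose: D_load = D_maint·R ≈ 175 × 1.33333 ≈ 233.33 mg.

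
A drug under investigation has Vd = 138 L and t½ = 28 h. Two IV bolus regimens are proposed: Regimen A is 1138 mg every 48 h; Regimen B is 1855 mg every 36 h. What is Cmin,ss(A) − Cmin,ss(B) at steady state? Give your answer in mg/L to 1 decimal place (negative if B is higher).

-5.7 mg/L

Regimen A: f = (1/2)^(48/28) ≈ 0.3048; Cmin,ss = (1138/138)·f/(1−f) ≈ 3.616 mg/L.
Regimen B: f = (1/2)^(36/28) ≈ 0.4102; Cmin,ss = (1855/138)·f/(1−f) ≈ 9.349 mg/L.
Difference ≈ 3.616 − 9.349 ≈ -5.733 mg/L.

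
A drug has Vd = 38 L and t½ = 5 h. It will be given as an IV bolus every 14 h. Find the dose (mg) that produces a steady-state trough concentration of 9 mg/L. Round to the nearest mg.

2040 mg

τ/t½ = 14/5 ≈ 2.8, so f = (1/2)^(14/5) ≈ 0.143587.
Cmin,ss = (D/Vd)·f/(1−f), so D = Cmin,ss·Vd·(1−f)/f.
D = 9 × 38 × (1−f)/f ≈ 9 × 38 × 5.96442 ≈ 2039.83 mg.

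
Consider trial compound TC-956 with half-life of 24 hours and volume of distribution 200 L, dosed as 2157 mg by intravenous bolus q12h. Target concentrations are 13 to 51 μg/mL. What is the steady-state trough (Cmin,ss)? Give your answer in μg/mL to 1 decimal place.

26.0 μg/mL

k = ln2/t½ = ln2/24 ≈ 0.028881 h⁻¹; fraction remaining f = e^(−kτ) = e^(−0.028881×12) ≈ 0.7071.
At steady state, accumulation factor R = 1/(1 − e^(−kτ)) ≈ 3.4141.
Each bolus raises the concentration by D/Vd = 2157/200 ≈ 10.785 μg/mL.
Steady-state peak Cmax,ss = C₀·R ≈ 10.785 × 3.4141 ≈ 36.821 μg/mL.
One interval later, Cmin,ss = Cmax,ss·e^(−kτ) ≈ 36.821 × 0.7071 ≈ 26.036 μg/mL.
Trough 26.0 μg/mL vs MEC 13 μg/mL: adequate.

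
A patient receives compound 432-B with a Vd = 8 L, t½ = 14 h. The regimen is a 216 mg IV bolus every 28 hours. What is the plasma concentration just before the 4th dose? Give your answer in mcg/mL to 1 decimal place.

8.9 mcg/mL

f = (1/2)^(τ/t½) = (1/2)^(28/14) ≈ 0.2500.
C₀ = D/Vd = 216/8 ≈ 27.000 mcg/mL.
Before the 4th dose, 3 doses have been given. Superposition: Cmin = C₀·(f + f² + … + f^3).
≈ 27.000 × (0.2500 + 0.0625 + 0.0156) ≈ 27.000 × 0.3281 ≈ 8.859 mcg/mL.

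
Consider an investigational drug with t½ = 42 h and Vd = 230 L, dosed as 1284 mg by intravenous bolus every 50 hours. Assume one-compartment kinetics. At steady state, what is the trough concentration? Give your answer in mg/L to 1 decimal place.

τ/t½ = 50/42 ≈ 1.1905, so fraction remaining f = (1/2)^(50/42) ≈ 0.4382.
At steady state, accumulation factor R = 1/(1 − e^(−kτ)) ≈ 1.7800.
Each bolus raises the concentration by D/Vd = 1284/230 ≈ 5.583 mg/L.
Cmax,ss = C₀/(1 − f) ≈ 5.583/0.5618 ≈ 9.938 mg/L.
One interval later, Cmin,ss = Cmax,ss·e^(−kτ) ≈ 9.938 × 0.4382 ≈ 4.355 mg/L.

4.4 mg/L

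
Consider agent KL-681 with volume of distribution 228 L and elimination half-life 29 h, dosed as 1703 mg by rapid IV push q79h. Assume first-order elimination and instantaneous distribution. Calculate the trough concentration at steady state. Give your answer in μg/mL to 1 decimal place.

τ/t½ = 79/29 ≈ 2.7241, so fraction remaining f = (1/2)^(79/29) ≈ 0.1513.
Single-dose peak C₀ = D/Vd = 1703/228 ≈ 7.469 μg/mL.
Steady-state trough Cmin,ss = C₀·f/(1−f) ≈ 7.469 × 0.1513/0.8487 ≈ 1.332 μg/mL.

1.3 μg/mL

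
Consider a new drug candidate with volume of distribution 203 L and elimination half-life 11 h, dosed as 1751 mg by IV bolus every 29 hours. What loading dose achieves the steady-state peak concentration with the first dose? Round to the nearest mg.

2087 mg

f = (1/2)^(29/11) ≈ 0.160833; accumulation ratio R = 1/(1−f) ≈ 1.19166.
Loading dose to hit Cmax,ss on first dose: D_load = D_maint·R ≈ 1751 × 1.19166 ≈ 2086.60 mg.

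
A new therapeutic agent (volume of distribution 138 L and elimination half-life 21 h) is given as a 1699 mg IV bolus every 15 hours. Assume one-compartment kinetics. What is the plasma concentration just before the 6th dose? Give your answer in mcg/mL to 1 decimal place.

17.6 mcg/mL

f = (1/2)^(τ/t½) = (1/2)^(15/21) ≈ 0.6095.
C₀ = D/Vd = 1699/138 ≈ 12.312 mcg/mL.
Before the 6th dose, 5 doses have been given. Superposition: Cmin = C₀·(f + f² + … + f^5).
≈ 12.312 × (0.6095 + 0.3715 + 0.2264 + 0.1380 + 0.0841) ≈ 12.312 × 1.4295 ≈ 17.600 mcg/mL.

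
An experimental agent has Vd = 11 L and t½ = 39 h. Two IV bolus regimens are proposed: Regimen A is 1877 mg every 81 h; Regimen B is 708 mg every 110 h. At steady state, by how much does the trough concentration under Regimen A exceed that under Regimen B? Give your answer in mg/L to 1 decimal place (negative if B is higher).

42.4 mg/L

Regimen A: f = (1/2)^(81/39) ≈ 0.2370; Cmin,ss = (1877/11)·f/(1−f) ≈ 53.002 mg/L.
Regimen B: f = (1/2)^(110/39) ≈ 0.1416; Cmin,ss = (708/11)·f/(1−f) ≈ 10.617 mg/L.
Difference ≈ 53.002 − 10.617 ≈ 42.385 mg/L.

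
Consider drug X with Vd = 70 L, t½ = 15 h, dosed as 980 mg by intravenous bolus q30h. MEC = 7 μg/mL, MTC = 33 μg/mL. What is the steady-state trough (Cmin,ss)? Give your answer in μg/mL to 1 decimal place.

4.7 μg/mL

τ = 30 h = 2 half-lives, so f = (1/2)^2 = 0.25.
Accumulation ratio R = 1/(1 − f) = 1/0.75 = 4/3.
Single-dose peak C₀ = D/Vd = 980/70 = 14 μg/mL.
Steady-state peak Cmax,ss = C₀·R = 14 × 4/3 ≈ 18.667 μg/mL.
Steady-state trough Cmin,ss = Cmax,ss·f ≈ 18.667 × 0.25 ≈ 4.667 μg/mL.
Trough 4.7 μg/mL vs MEC 7 μg/mL: subtherapeutic.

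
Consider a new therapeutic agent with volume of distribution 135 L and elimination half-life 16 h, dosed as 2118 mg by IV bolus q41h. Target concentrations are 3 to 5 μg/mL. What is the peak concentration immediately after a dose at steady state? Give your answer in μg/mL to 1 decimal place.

k = ln2/t½ = ln2/16 ≈ 0.043322 h⁻¹; fraction remaining f = e^(−kτ) = e^(−0.043322×41) ≈ 0.1693.
At steady state, accumulation factor R = 1/(1 − e^(−kτ)) ≈ 1.2038.
Single-dose peak C₀ = D/Vd = 2118/135 ≈ 15.689 μg/mL.
Steady-state peak Cmax,ss = C₀·R ≈ 15.689 × 1.2038 ≈ 18.886 μg/mL.
Peak 18.9 μg/mL vs MTC 5 μg/mL: exceeds toxic threshold.

18.9 μg/mL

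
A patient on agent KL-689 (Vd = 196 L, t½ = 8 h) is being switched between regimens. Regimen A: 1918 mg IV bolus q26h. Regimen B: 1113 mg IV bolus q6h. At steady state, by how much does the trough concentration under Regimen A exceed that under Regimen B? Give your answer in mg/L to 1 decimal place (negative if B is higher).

Regimen A: f = (1/2)^(26/8) ≈ 0.1051; Cmin,ss = (1918/196)·f/(1−f) ≈ 1.149 mg/L.
Regimen B: f = (1/2)^(6/8) ≈ 0.5946; Cmin,ss = (1113/196)·f/(1−f) ≈ 8.329 mg/L.
Difference ≈ 1.149 − 8.329 ≈ -7.180 mg/L.

-7.2 mg/L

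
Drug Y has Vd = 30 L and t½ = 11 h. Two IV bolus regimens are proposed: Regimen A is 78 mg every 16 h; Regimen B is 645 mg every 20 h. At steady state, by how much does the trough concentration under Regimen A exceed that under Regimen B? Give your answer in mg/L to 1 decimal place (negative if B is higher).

Regimen A: f = (1/2)^(16/11) ≈ 0.3649; Cmin,ss = (78/30)·f/(1−f) ≈ 1.494 mg/L.
Regimen B: f = (1/2)^(20/11) ≈ 0.2836; Cmin,ss = (645/30)·f/(1−f) ≈ 8.511 mg/L.
Difference ≈ 1.494 − 8.511 ≈ -7.017 mg/L.

-7.0 mg/L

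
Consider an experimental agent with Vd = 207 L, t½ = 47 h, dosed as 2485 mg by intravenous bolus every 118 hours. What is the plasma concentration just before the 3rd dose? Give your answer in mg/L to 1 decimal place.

f = (1/2)^(τ/t½) = (1/2)^(118/47) ≈ 0.1755.
C₀ = D/Vd = 2485/207 ≈ 12.005 mg/L.
Before the 3rd dose, 2 doses have been given. Superposition: Cmin = C₀·(f + f²).
≈ 12.005 × (0.1755 + 0.0308) ≈ 12.005 × 0.2063 ≈ 2.477 mg/L.

2.5 mg/L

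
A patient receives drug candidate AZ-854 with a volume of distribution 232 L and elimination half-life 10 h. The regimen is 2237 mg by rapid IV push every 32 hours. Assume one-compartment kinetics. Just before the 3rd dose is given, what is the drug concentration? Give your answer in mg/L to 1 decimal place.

1.2 mg/L

f = (1/2)^(τ/t½) = (1/2)^(32/10) ≈ 0.1088.
C₀ = D/Vd = 2237/232 ≈ 9.642 mg/L.
Before the 3rd dose, 2 doses have been given. Superposition: Cmin = C₀·(f + f²).
≈ 9.642 × (0.1088 + 0.0118) ≈ 9.642 × 0.1206 ≈ 1.163 mg/L.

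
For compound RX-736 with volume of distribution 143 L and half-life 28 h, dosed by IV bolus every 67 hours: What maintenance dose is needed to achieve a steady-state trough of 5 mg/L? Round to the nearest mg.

3040 mg

τ/t½ = 67/28 ≈ 2.3929, so f = (1/2)^(67/28) ≈ 0.190405.
Cmin,ss = (D/Vd)·f/(1−f), so D = Cmin,ss·Vd·(1−f)/f.
D = 5 × 143 × (1−f)/f ≈ 5 × 143 × 4.25196 ≈ 3040.15 mg.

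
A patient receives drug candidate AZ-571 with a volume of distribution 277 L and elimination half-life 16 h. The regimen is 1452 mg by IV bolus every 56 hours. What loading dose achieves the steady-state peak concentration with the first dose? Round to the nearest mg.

f = (1/2)^(56/16) ≈ 0.088388; accumulation ratio R = 1/(1−f) ≈ 1.09696.
Loading dose to hit Cmax,ss on first dose: D_load = D_maint·R ≈ 1452 × 1.09696 ≈ 1592.79 mg.

1593 mg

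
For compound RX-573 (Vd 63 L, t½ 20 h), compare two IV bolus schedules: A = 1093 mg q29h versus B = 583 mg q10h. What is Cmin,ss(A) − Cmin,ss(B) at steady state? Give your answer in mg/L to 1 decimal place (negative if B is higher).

-12.3 mg/L

Regimen A: f = (1/2)^(29/20) ≈ 0.3660; Cmin,ss = (1093/63)·f/(1−f) ≈ 10.015 mg/L.
Regimen B: f = (1/2)^(10/20) ≈ 0.7071; Cmin,ss = (583/63)·f/(1−f) ≈ 22.340 mg/L.
Difference ≈ 10.015 − 22.340 ≈ -12.325 mg/L.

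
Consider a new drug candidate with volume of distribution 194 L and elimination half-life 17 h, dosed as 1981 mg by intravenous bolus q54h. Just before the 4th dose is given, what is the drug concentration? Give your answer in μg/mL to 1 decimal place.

f = (1/2)^(τ/t½) = (1/2)^(54/17) ≈ 0.1106.
C₀ = D/Vd = 1981/194 ≈ 10.211 μg/mL.
Before the 4th dose, 3 doses have been given. Superposition: Cmin = C₀·(f + f² + … + f^3).
≈ 10.211 × (0.1106 + 0.0122 + 0.0014) ≈ 10.211 × 0.1242 ≈ 1.268 μg/mL.

1.3 μg/mL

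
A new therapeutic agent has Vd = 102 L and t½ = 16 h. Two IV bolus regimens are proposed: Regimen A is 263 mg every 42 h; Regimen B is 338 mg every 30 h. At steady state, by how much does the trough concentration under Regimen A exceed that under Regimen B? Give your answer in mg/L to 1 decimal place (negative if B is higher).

Regimen A: f = (1/2)^(42/16) ≈ 0.1621; Cmin,ss = (263/102)·f/(1−f) ≈ 0.499 mg/L.
Regimen B: f = (1/2)^(30/16) ≈ 0.2726; Cmin,ss = (338/102)·f/(1−f) ≈ 1.242 mg/L.
Difference ≈ 0.499 − 1.242 ≈ -0.743 mg/L.

-0.7 mg/L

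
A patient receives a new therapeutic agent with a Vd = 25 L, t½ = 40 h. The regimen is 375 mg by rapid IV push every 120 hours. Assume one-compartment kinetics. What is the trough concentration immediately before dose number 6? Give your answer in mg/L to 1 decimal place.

2.1 mg/L

f = (1/2)^(τ/t½) = (1/2)^(120/40) ≈ 0.1250.
C₀ = D/Vd = 375/25 ≈ 15.000 mg/L.
Before the 6th dose, 5 doses have been given. Superposition: Cmin = C₀·(f + f² + … + f^5).
≈ 15.000 × (0.1250 + 0.0156 + 0.0020 + 0.0002 + 0.0000) ≈ 15.000 × 0.1428 ≈ 2.142 mg/L.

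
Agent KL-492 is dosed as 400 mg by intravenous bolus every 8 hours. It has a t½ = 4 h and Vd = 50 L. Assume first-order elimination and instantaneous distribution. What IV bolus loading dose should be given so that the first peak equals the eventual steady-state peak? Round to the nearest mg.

f = (1/2)^(8/4) ≈ 0.250000; accumulation ratio R = 1/(1−f) ≈ 1.33333.
Loading dose to hit Cmax,ss on first dose: D_load = D_maint·R ≈ 400 × 1.33333 ≈ 533.33 mg.

533 mg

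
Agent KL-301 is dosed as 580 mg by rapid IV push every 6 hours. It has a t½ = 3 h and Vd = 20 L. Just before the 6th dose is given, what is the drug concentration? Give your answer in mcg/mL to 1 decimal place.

9.7 mcg/mL

f = (1/2)^(τ/t½) = (1/2)^(6/3) ≈ 0.2500.
C₀ = D/Vd = 580/20 ≈ 29.000 mcg/mL.
Before the 6th dose, 5 doses have been given. Superposition: Cmin = C₀·(f + f² + … + f^5).
≈ 29.000 × (0.2500 + 0.0625 + 0.0156 + 0.0039 + 0.0010) ≈ 29.000 × 0.3330 ≈ 9.657 mcg/mL.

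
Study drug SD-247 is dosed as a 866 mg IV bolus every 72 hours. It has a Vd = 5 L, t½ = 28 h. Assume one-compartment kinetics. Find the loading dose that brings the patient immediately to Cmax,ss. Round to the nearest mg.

f = (1/2)^(72/28) ≈ 0.168238; accumulation ratio R = 1/(1−f) ≈ 1.20227.
Loading dose to hit Cmax,ss on first dose: D_load = D_maint·R ≈ 866 × 1.20227 ≈ 1041.17 mg.

1041 mg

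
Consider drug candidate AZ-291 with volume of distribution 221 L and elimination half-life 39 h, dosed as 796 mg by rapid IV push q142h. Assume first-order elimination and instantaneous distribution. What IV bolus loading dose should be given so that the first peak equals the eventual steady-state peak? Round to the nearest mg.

865 mg

f = (1/2)^(142/39) ≈ 0.080157; accumulation ratio R = 1/(1−f) ≈ 1.08714.
Loading dose to hit Cmax,ss on first dose: D_load = D_maint·R ≈ 796 × 1.08714 ≈ 865.36 mg.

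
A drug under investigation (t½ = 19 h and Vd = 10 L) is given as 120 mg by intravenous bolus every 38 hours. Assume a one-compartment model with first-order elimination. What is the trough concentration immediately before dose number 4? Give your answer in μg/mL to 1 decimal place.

3.9 μg/mL

f = (1/2)^(τ/t½) = (1/2)^(38/19) ≈ 0.2500.
C₀ = D/Vd = 120/10 ≈ 12.000 μg/mL.
Before the 4th dose, 3 doses have been given. Superposition: Cmin = C₀·(f + f² + … + f^3).
≈ 12.000 × (0.2500 + 0.0625 + 0.0156) ≈ 12.000 × 0.3281 ≈ 3.937 μg/mL.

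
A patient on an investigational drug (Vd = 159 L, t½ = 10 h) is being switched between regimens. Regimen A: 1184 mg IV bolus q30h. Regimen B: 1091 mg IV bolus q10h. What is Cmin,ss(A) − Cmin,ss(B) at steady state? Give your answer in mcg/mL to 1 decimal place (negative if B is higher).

-5.8 mcg/mL

Regimen A: f = (1/2)^(30/10) ≈ 0.1250; Cmin,ss = (1184/159)·f/(1−f) ≈ 1.064 mcg/mL.
Regimen B: f = (1/2)^(10/10) ≈ 0.5000; Cmin,ss = (1091/159)·f/(1−f) ≈ 6.862 mcg/mL.
Difference ≈ 1.064 − 6.862 ≈ -5.798 mcg/mL.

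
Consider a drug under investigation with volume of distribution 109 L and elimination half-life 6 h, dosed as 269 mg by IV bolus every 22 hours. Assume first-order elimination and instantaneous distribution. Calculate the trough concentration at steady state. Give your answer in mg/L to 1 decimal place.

0.2 mg/L

k = ln2/t½ = ln2/6 ≈ 0.115525 h⁻¹; fraction remaining f = e^(−kτ) = e^(−0.115525×22) ≈ 0.0787.
Accumulation ratio R = 1/(1 − f) ≈ 1/0.9213 ≈ 1.0854.
Single-dose peak C₀ = D/Vd = 269/109 ≈ 2.468 mg/L.
Cmax,ss = C₀/(1 − f) ≈ 2.468/0.9213 ≈ 2.679 mg/L.
Steady-state trough Cmin,ss = Cmax,ss·f ≈ 2.679 × 0.0787 ≈ 0.211 mg/L.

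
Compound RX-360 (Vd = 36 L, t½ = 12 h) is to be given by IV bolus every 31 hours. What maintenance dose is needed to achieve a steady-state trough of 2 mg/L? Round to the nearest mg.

360 mg

τ/t½ = 31/12 ≈ 2.5833, so f = (1/2)^(31/12) ≈ 0.166855.
Cmin,ss = (D/Vd)·f/(1−f), so D = Cmin,ss·Vd·(1−f)/f.
D = 2 × 36 × (1−f)/f ≈ 2 × 36 × 4.99323 ≈ 359.51 mg.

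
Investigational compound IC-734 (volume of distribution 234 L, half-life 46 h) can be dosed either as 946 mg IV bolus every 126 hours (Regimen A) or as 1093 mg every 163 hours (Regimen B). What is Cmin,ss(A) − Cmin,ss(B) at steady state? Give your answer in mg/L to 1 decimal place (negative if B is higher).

0.3 mg/L

Regimen A: f = (1/2)^(126/46) ≈ 0.1498; Cmin,ss = (946/234)·f/(1−f) ≈ 0.712 mg/L.
Regimen B: f = (1/2)^(163/46) ≈ 0.0858; Cmin,ss = (1093/234)·f/(1−f) ≈ 0.438 mg/L.
Difference ≈ 0.712 − 0.438 ≈ 0.274 mg/L.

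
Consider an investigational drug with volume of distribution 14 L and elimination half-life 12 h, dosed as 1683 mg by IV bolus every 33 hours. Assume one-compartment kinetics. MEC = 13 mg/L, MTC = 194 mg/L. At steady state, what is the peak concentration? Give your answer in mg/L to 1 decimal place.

141.2 mg/L

τ/t½ = 33/12 ≈ 2.75, so fraction remaining f = (1/2)^(33/12) ≈ 0.1487.
At steady state, accumulation factor R = 1/(1 − e^(−kτ)) ≈ 1.1747.
Single-dose peak C₀ = D/Vd = 1683/14 ≈ 120.214 mg/L.
Steady-state peak Cmax,ss = C₀·R ≈ 120.214 × 1.1747 ≈ 141.215 mg/L.
Peak 141.2 mg/L vs MTC 194 mg/L: below toxic threshold.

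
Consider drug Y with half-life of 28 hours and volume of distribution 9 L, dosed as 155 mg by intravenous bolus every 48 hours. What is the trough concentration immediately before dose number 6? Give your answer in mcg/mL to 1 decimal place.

f = (1/2)^(τ/t½) = (1/2)^(48/28) ≈ 0.3048.
C₀ = D/Vd = 155/9 ≈ 17.222 mcg/mL.
Before the 6th dose, 5 doses have been given. Superposition: Cmin = C₀·(f + f² + … + f^5).
≈ 17.222 × (0.3048 + 0.0929 + 0.0283 + 0.0086 + 0.0026) ≈ 17.222 × 0.4372 ≈ 7.529 mcg/mL.

7.5 mcg/mL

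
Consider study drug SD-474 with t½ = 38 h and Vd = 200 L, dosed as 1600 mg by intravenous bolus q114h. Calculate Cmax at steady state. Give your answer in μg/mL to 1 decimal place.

τ = 114 h = 3 half-lives, so f = (1/2)^3 = 0.125.
At steady state, R = 1/(1 − 0.125) = 8/7.
Single-dose peak C₀ = D/Vd = 1600/200 = 8 μg/mL.
Steady-state peak Cmax,ss = C₀·R = 8 × 8/7 ≈ 9.143 μg/mL.

9.1 μg/mL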